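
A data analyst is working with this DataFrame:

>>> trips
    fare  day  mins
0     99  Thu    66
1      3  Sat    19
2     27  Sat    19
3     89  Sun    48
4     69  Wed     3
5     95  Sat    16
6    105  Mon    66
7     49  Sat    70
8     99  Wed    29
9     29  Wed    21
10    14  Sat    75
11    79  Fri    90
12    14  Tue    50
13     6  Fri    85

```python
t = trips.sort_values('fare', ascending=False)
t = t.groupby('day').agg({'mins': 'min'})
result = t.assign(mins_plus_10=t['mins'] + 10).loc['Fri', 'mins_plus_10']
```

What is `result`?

95

sort by fare descending:
    fare  day  mins
6    105  Mon    66
0     99  Thu    66
8     99  Wed    29
5     95  Sat    16
3     89  Sun    48
11    79  Fri    90
4     69  Wed     3
7     49  Sat    70
9     29  Wed    21
2     27  Sat    19
10    14  Sat    75
12    14  Tue    50
13     6  Fri    85
1      3  Sat    19
group by day, min of mins:
     mins
day      
Fri    85
Mon    66
Sat    16
Sun    48
Thu    66
Tue    50
Wed     3
add column mins_plus_10 = t['mins'] + 10:
     mins  mins_plus_10
day                    
Fri    85            95
Mon    66            76
Sat    16            26
Sun    48            58
Thu    66            76
Tue    50            60
Wed     3            13
Then the value at row 'Fri', column 'mins_plus_10': 95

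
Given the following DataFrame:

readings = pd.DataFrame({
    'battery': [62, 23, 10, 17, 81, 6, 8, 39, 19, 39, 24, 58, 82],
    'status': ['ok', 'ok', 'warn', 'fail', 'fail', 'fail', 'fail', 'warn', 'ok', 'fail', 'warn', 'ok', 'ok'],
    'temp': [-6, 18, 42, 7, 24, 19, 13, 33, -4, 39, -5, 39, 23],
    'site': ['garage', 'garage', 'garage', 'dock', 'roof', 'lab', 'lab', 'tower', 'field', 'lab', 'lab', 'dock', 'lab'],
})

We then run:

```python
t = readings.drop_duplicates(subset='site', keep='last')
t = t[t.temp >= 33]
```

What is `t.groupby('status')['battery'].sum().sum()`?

drop duplicate site (keep=last):
    battery status  temp    site
2        10   warn    42  garage
4        81   fail    24    roof
7        39   warn    33   tower
8        19     ok    -4   field
11       58     ok    39    dock
12       82     ok    23     lab
filter rows where temp >= 33:
    battery status  temp    site
2        10   warn    42  garage
7        39   warn    33   tower
11       58     ok    39    dock
group by status, sum of battery:
status
ok      58
warn    49
Name: battery, dtype: int64
The sum of the resulting series is 107.

107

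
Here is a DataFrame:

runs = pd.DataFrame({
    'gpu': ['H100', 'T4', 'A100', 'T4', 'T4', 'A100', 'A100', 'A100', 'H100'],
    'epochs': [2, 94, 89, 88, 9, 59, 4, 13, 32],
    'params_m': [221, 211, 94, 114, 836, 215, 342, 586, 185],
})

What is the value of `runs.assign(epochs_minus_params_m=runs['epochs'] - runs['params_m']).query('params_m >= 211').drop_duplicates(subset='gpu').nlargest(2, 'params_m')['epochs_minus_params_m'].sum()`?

-375

add column epochs_minus_params_m = runs['epochs'] - runs['params_m']:
    gpu  epochs  params_m  epochs_minus_params_m
0  H100       2       221                   -219
1    T4      94       211                   -117
2  A100      89        94                     -5
3    T4      88       114                    -26
4    T4       9       836                   -827
5  A100      59       215                   -156
6  A100       4       342                   -338
7  A100      13       586                   -573
8  H100      32       185                   -153
filter rows where params_m >= 211:
    gpu  epochs  params_m  epochs_minus_params_m
0  H100       2       221                   -219
1    T4      94       211                   -117
4    T4       9       836                   -827
5  A100      59       215                   -156
6  A100       4       342                   -338
7  A100      13       586                   -573
drop duplicate gpu (keep=first):
    gpu  epochs  params_m  epochs_minus_params_m
0  H100       2       221                   -219
1    T4      94       211                   -117
5  A100      59       215                   -156
take 2 rows with largest params_m:
    gpu  epochs  params_m  epochs_minus_params_m
0  H100       2       221                   -219
5  A100      59       215                   -156
Taking the sum of column 'epochs_minus_params_m' gives -375.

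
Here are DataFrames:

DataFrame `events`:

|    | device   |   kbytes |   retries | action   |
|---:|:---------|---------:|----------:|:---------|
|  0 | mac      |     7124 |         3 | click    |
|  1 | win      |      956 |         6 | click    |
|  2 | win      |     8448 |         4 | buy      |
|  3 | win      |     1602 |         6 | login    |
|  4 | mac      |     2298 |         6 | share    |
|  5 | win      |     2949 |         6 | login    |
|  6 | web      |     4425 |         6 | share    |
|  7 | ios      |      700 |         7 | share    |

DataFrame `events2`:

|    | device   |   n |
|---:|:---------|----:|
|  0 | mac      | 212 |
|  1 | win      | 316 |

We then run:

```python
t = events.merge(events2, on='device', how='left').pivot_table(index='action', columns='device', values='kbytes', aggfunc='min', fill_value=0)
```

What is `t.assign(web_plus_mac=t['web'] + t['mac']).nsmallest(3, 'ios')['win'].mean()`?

merge on 'device' (how='left') → 8 rows:
  device  kbytes  retries action      n
0    mac    7124        3  click  212.0
1    win     956        6  click  316.0
2    win    8448        4    buy  316.0
3    win    1602        6  login  316.0
4    mac    2298        6  share  212.0
5    win    2949        6  login  316.0
6    web    4425        6  share    NaN
7    ios     700        7  share    NaN
pivot: rows=action, cols=device, min(kbytes):
device  ios   mac   web   win
action                       
buy       0     0     0  8448
click     0  7124     0   956
login     0     0     0  1602
share   700  2298  4425     0
add column web_plus_mac = t['web'] + t['mac']:
device  ios   mac   web   win  web_plus_mac
action                                     
buy       0     0     0  8448             0
click     0  7124     0   956          7124
login     0     0     0  1602             0
share   700  2298  4425     0          6723
take 3 rows with smallest ios:
device  ios   mac  web   win  web_plus_mac
action                                    
buy       0     0    0  8448             0
click     0  7124    0   956          7124
login     0     0    0  1602             0
The mean of column 'win' is 3668.66666667.

3668.66666667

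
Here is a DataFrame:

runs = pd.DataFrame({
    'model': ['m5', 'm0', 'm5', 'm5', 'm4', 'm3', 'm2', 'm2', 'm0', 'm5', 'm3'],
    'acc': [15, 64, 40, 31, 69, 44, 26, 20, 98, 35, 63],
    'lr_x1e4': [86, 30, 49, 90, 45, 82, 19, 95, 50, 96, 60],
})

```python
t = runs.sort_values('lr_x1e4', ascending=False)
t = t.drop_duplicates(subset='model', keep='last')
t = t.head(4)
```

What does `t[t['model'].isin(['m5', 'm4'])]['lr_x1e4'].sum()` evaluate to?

sort by lr_x1e4 descending:
   model  acc  lr_x1e4
9     m5   35       96
7     m2   20       95
3     m5   31       90
0     m5   15       86
5     m3   44       82
10    m3   63       60
8     m0   98       50
2     m5   40       49
4     m4   69       45
1     m0   64       30
6     m2   26       19
drop duplicate model (keep=last):
   model  acc  lr_x1e4
10    m3   63       60
2     m5   40       49
4     m4   69       45
1     m0   64       30
6     m2   26       19
take first 4 rows:
   model  acc  lr_x1e4
10    m3   63       60
2     m5   40       49
4     m4   69       45
1     m0   64       30
filter rows where model in ['m5', 'm4']:
  model  acc  lr_x1e4
2    m5   40       49
4    m4   69       45
Finally, sum of column 'lr_x1e4' = 94.

94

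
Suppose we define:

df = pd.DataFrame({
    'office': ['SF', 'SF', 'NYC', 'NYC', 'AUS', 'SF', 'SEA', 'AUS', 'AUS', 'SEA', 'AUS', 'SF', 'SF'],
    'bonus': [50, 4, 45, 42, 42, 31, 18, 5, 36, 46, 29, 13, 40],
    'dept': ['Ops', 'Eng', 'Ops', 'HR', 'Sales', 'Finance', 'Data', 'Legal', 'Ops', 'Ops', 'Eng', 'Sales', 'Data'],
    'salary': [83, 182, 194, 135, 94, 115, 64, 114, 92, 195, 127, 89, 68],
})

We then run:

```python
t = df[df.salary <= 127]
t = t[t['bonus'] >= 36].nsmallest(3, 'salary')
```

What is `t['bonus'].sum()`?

filter rows where salary <= 127:
   office  bonus     dept  salary
0      SF     50      Ops      83
4     AUS     42    Sales      94
5      SF     31  Finance     115
6     SEA     18     Data      64
7     AUS      5    Legal     114
8     AUS     36      Ops      92
10    AUS     29      Eng     127
11     SF     13    Sales      89
12     SF     40     Data      68
filter rows where bonus >= 36:
   office  bonus   dept  salary
0      SF     50    Ops      83
4     AUS     42  Sales      94
8     AUS     36    Ops      92
12     SF     40   Data      68
take 3 rows with smallest salary:
   office  bonus  dept  salary
12     SF     40  Data      68
0      SF     50   Ops      83
8     AUS     36   Ops      92
Reading off the sum of column 'bonus', we get 126.

126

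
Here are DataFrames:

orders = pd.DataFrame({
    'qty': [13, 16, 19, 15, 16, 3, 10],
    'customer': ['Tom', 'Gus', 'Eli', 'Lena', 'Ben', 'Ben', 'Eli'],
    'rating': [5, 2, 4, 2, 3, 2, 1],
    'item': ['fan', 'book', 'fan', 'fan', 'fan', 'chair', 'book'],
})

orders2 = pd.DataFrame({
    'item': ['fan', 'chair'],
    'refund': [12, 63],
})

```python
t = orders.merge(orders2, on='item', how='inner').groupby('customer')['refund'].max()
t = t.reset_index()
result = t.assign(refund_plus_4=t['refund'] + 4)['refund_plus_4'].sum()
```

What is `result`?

merge on 'item' (how='inner') → 5 rows:
   qty customer  rating   item  refund
0   13      Tom       5    fan      12
1   19      Eli       4    fan      12
2   15     Lena       2    fan      12
3   16      Ben       3    fan      12
4    3      Ben       2  chair      63
group by customer, max of refund:
customer
Ben     63
Eli     12
Lena    12
Tom     12
Name: refund, dtype: int64
reset_index():
  customer  refund
0      Ben      63
1      Eli      12
2     Lena      12
3      Tom      12
add column refund_plus_4 = t['refund'] + 4:
  customer  refund  refund_plus_4
0      Ben      63             67
1      Eli      12             16
2     Lena      12             16
3      Tom      12             16

115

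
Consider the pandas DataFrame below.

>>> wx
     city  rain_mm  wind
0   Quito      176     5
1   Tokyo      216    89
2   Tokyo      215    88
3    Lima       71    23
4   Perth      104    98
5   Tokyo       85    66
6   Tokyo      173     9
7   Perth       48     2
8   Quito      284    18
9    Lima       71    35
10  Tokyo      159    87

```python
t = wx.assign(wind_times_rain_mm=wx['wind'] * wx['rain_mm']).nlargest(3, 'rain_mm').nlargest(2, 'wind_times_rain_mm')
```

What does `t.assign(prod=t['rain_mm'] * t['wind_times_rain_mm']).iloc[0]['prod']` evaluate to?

add column wind_times_rain_mm = wx['wind'] * wx['rain_mm']:
     city  rain_mm  wind  wind_times_rain_mm
0   Quito      176     5                 880
1   Tokyo      216    89               19224
2   Tokyo      215    88               18920
3    Lima       71    23                1633
4   Perth      104    98               10192
5   Tokyo       85    66                5610
6   Tokyo      173     9                1557
7   Perth       48     2                  96
8   Quito      284    18                5112
9    Lima       71    35                2485
10  Tokyo      159    87               13833
take 3 rows with largest rain_mm:
    city  rain_mm  wind  wind_times_rain_mm
8  Quito      284    18                5112
1  Tokyo      216    89               19224
2  Tokyo      215    88               18920
take 2 rows with largest wind_times_rain_mm:
    city  rain_mm  wind  wind_times_rain_mm
1  Tokyo      216    89               19224
2  Tokyo      215    88               18920
add column prod = t['rain_mm'] * t['wind_times_rain_mm']:
    city  rain_mm  wind  wind_times_rain_mm     prod
1  Tokyo      216    89               19224  4152384
2  Tokyo      215    88               18920  4067800
Finally, value at position 0, column 'prod' = 4152384.

4152384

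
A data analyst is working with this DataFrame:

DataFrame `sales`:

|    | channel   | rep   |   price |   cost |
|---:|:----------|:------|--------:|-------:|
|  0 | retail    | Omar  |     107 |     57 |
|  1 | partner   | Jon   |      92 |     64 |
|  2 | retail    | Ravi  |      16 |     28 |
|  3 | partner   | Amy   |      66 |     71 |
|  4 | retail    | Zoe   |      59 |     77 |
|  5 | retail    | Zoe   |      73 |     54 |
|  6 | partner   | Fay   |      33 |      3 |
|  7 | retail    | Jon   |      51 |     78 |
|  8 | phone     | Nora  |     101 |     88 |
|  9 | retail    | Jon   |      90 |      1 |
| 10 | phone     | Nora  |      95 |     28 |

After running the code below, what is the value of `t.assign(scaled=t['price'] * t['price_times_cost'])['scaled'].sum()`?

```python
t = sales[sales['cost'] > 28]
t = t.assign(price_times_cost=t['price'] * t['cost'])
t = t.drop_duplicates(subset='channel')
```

2091977

filter rows where cost > 28:
   channel   rep  price  cost
0   retail  Omar    107    57
1  partner   Jon     92    64
3  partner   Amy     66    71
4   retail   Zoe     59    77
5   retail   Zoe     73    54
7   retail   Jon     51    78
8    phone  Nora    101    88
add column price_times_cost = t['price'] * t['cost']:
   channel   rep  price  cost  price_times_cost
0   retail  Omar    107    57              6099
1  partner   Jon     92    64              5888
3  partner   Amy     66    71              4686
4   retail   Zoe     59    77              4543
5   retail   Zoe     73    54              3942
7   retail   Jon     51    78              3978
8    phone  Nora    101    88              8888
drop duplicate channel (keep=first):
   channel   rep  price  cost  price_times_cost
0   retail  Omar    107    57              6099
1  partner   Jon     92    64              5888
8    phone  Nora    101    88              8888
add column scaled = t['price'] * t['price_times_cost']:
   channel   rep  price  cost  price_times_cost  scaled
0   retail  Omar    107    57              6099  652593
1  partner   Jon     92    64              5888  541696
8    phone  Nora    101    88              8888  897688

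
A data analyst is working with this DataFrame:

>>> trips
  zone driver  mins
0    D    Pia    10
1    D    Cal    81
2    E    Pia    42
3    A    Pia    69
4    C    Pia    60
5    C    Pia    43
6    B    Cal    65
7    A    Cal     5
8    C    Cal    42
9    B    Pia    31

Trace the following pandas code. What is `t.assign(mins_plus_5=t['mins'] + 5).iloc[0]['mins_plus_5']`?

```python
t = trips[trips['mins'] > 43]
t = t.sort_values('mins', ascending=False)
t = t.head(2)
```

86

filter rows where mins > 43:
  zone driver  mins
1    D    Cal    81
3    A    Pia    69
4    C    Pia    60
6    B    Cal    65
sort by mins descending:
  zone driver  mins
1    D    Cal    81
3    A    Pia    69
6    B    Cal    65
4    C    Pia    60
take first 2 rows:
  zone driver  mins
1    D    Cal    81
3    A    Pia    69
add column mins_plus_5 = t['mins'] + 5:
  zone driver  mins  mins_plus_5
1    D    Cal    81           86
3    A    Pia    69           74
Then the value at position 0, column 'mins_plus_5': 86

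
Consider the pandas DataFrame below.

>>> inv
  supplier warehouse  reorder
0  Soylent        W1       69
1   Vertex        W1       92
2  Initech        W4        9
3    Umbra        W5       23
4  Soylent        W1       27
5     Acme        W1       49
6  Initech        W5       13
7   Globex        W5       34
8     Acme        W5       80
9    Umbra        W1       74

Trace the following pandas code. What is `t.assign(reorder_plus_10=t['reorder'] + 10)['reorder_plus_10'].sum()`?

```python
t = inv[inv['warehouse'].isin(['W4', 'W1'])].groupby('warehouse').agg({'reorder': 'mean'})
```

filter rows where warehouse in ['W4', 'W1']:
  supplier warehouse  reorder
0  Soylent        W1       69
1   Vertex        W1       92
2  Initech        W4        9
4  Soylent        W1       27
5     Acme        W1       49
9    Umbra        W1       74
group by warehouse, mean of reorder:
           reorder
warehouse         
W1            62.2
W4             9.0
add column reorder_plus_10 = t['reorder'] + 10:
           reorder  reorder_plus_10
warehouse                          
W1            62.2             72.2
W4             9.0             19.0
sum of column 'reorder_plus_10' → 91.2

91.2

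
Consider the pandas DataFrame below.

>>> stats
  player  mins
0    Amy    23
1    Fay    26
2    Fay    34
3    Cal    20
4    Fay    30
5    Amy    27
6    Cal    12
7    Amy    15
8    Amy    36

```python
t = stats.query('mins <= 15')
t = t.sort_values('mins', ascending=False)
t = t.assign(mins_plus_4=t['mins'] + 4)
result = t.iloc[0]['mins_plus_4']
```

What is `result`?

19

filter rows where mins <= 15:
  player  mins
6    Cal    12
7    Amy    15
sort by mins descending:
  player  mins
7    Amy    15
6    Cal    12
add column mins_plus_4 = t['mins'] + 4:
  player  mins  mins_plus_4
7    Amy    15           19
6    Cal    12           16
So iloc[0]['mins_plus_4'] = 19.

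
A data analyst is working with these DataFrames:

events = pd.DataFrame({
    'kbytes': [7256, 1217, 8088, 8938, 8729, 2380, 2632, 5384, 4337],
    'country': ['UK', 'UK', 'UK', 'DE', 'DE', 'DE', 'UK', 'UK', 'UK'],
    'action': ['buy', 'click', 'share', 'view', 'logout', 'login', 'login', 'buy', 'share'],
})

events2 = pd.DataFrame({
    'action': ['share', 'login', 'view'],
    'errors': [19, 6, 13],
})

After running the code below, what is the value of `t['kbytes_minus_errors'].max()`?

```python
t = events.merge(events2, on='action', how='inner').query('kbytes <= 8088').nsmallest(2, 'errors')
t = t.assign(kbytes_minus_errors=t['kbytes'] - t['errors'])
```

2626

merge on 'action' (how='inner') → 5 rows:
   kbytes country action  errors
0    8088      UK  share      19
1    8938      DE   view      13
2    2380      DE  login       6
3    2632      UK  login       6
4    4337      UK  share      19
filter rows where kbytes <= 8088:
   kbytes country action  errors
0    8088      UK  share      19
2    2380      DE  login       6
3    2632      UK  login       6
4    4337      UK  share      19
take 2 rows with smallest errors:
   kbytes country action  errors
2    2380      DE  login       6
3    2632      UK  login       6
add column kbytes_minus_errors = t['kbytes'] - t['errors']:
   kbytes country action  errors  kbytes_minus_errors
2    2380      DE  login       6                 2374
3    2632      UK  login       6                 2626
Reading off the max of column 'kbytes_minus_errors', we get 2626.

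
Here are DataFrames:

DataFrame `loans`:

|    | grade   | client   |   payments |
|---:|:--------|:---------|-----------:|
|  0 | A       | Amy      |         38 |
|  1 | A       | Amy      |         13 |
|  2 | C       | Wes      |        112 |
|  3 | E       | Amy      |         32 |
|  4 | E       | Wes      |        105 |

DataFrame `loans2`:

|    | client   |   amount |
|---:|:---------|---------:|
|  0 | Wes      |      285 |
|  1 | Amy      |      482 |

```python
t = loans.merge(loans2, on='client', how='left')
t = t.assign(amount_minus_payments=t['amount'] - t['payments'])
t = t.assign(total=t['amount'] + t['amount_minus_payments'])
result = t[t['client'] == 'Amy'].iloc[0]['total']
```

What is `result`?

merge on 'client' (how='left') → 5 rows:
  grade client  payments  amount
0     A    Amy        38     482
1     A    Amy        13     482
2     C    Wes       112     285
3     E    Amy        32     482
4     E    Wes       105     285
add column amount_minus_payments = t['amount'] - t['payments']:
  grade client  payments  amount  amount_minus_payments
0     A    Amy        38     482                    444
1     A    Amy        13     482                    469
2     C    Wes       112     285                    173
3     E    Amy        32     482                    450
4     E    Wes       105     285                    180
add column total = t['amount'] + t['amount_minus_payments']:
  grade client  payments  amount  amount_minus_payments  total
0     A    Amy        38     482                    444    926
1     A    Amy        13     482                    469    951
2     C    Wes       112     285                    173    458
3     E    Amy        32     482                    450    932
4     E    Wes       105     285                    180    465
filter rows where client == 'Amy':
  grade client  payments  amount  amount_minus_payments  total
0     A    Amy        38     482                    444    926
1     A    Amy        13     482                    469    951
3     E    Amy        32     482                    450    932
The value at position 0, column 'total' is 926.

926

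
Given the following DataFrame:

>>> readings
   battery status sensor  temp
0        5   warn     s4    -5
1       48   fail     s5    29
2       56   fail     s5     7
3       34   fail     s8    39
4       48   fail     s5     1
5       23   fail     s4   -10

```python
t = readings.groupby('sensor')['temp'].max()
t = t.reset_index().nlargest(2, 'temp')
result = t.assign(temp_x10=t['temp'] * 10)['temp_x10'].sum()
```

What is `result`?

680

group by sensor, max of temp:
sensor
s4    -5
s5    29
s8    39
Name: temp, dtype: int64
reset_index():
  sensor  temp
0     s4    -5
1     s5    29
2     s8    39
take 2 rows with largest temp:
  sensor  temp
2     s8    39
1     s5    29
add column temp_x10 = t['temp'] * 10:
  sensor  temp  temp_x10
2     s8    39       390
1     s5    29       290
Reading off the sum of column 'temp_x10', we get 680.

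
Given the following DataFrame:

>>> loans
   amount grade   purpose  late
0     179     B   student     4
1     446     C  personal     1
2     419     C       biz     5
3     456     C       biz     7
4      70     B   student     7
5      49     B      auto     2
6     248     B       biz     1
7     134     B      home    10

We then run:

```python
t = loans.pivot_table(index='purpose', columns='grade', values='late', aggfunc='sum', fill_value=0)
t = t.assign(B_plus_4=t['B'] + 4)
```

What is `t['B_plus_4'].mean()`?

pivot: rows=purpose, cols=grade, sum(late):
grade      B   C
purpose         
auto       2   0
biz        1  12
home      10   0
personal   0   1
student   11   0
add column B_plus_4 = t['B'] + 4:
grade      B   C  B_plus_4
purpose                   
auto       2   0         6
biz        1  12         5
home      10   0        14
personal   0   1         4
student   11   0        15
mean of column 'B_plus_4' → 8.8

8.8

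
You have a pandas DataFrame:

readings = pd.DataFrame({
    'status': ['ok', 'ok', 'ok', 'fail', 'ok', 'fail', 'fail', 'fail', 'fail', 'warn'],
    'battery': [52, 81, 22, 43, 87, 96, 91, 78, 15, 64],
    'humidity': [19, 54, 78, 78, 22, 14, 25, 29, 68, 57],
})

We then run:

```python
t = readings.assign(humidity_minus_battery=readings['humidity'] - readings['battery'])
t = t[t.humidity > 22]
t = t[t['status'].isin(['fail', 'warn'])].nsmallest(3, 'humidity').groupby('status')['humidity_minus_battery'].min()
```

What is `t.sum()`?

-73

add column humidity_minus_battery = readings['humidity'] - readings['battery']:
  status  battery  humidity  humidity_minus_battery
0     ok       52        19                     -33
1     ok       81        54                     -27
2     ok       22        78                      56
3   fail       43        78                      35
4     ok       87        22                     -65
5   fail       96        14                     -82
6   fail       91        25                     -66
7   fail       78        29                     -49
8   fail       15        68                      53
9   warn       64        57                      -7
filter rows where humidity > 22:
  status  battery  humidity  humidity_minus_battery
1     ok       81        54                     -27
2     ok       22        78                      56
3   fail       43        78                      35
6   fail       91        25                     -66
7   fail       78        29                     -49
8   fail       15        68                      53
9   warn       64        57                      -7
filter rows where status in ['fail', 'warn']:
  status  battery  humidity  humidity_minus_battery
3   fail       43        78                      35
6   fail       91        25                     -66
7   fail       78        29                     -49
8   fail       15        68                      53
9   warn       64        57                      -7
take 3 rows with smallest humidity:
  status  battery  humidity  humidity_minus_battery
6   fail       91        25                     -66
7   fail       78        29                     -49
9   warn       64        57                      -7
group by status, min of humidity_minus_battery:
status
fail   -66
warn    -7
Name: humidity_minus_battery, dtype: int64
sum of the resulting series → -73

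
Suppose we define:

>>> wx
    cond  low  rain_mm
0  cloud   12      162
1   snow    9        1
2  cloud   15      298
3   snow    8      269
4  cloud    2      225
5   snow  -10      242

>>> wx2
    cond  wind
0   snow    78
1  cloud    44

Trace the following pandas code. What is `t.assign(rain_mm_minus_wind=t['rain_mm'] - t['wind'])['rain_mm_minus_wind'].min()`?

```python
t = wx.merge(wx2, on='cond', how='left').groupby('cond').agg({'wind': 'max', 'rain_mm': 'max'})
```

merge on 'cond' (how='left') → 6 rows:
    cond  low  rain_mm  wind
0  cloud   12      162    44
1   snow    9        1    78
2  cloud   15      298    44
3   snow    8      269    78
4  cloud    2      225    44
5   snow  -10      242    78
group by cond: max(wind), max(rain_mm):
       wind  rain_mm
cond                
cloud    44      298
snow     78      269
add column rain_mm_minus_wind = t['rain_mm'] - t['wind']:
       wind  rain_mm  rain_mm_minus_wind
cond                                    
cloud    44      298                 254
snow     78      269                 191

191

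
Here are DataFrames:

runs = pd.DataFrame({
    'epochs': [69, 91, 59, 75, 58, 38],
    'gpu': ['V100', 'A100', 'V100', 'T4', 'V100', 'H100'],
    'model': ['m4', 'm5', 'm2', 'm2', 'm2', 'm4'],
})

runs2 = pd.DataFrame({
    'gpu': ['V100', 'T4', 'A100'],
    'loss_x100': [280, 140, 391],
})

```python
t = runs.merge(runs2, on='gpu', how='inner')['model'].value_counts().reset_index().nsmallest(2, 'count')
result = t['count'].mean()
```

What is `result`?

merge on 'gpu' (how='inner') → 5 rows:
   epochs   gpu model  loss_x100
0      69  V100    m4        280
1      91  A100    m5        391
2      59  V100    m2        280
3      75    T4    m2        140
4      58  V100    m2        280
value_counts of model:
model
m2    3
m4    1
m5    1
Name: count, dtype: int64
reset_index():
  model  count
0    m2      3
1    m4      1
2    m5      1
take 2 rows with smallest count:
  model  count
1    m4      1
2    m5      1
The mean of column 'count' is 1.0.

1.0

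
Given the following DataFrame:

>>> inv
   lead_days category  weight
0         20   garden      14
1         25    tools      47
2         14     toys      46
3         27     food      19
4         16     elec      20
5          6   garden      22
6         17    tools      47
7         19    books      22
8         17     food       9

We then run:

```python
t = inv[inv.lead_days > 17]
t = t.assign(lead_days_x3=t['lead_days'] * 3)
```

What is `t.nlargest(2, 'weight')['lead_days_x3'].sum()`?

filter rows where lead_days > 17:
   lead_days category  weight
0         20   garden      14
1         25    tools      47
3         27     food      19
7         19    books      22
add column lead_days_x3 = t['lead_days'] * 3:
   lead_days category  weight  lead_days_x3
0         20   garden      14            60
1         25    tools      47            75
3         27     food      19            81
7         19    books      22            57
take 2 rows with largest weight:
   lead_days category  weight  lead_days_x3
1         25    tools      47            75
7         19    books      22            57

132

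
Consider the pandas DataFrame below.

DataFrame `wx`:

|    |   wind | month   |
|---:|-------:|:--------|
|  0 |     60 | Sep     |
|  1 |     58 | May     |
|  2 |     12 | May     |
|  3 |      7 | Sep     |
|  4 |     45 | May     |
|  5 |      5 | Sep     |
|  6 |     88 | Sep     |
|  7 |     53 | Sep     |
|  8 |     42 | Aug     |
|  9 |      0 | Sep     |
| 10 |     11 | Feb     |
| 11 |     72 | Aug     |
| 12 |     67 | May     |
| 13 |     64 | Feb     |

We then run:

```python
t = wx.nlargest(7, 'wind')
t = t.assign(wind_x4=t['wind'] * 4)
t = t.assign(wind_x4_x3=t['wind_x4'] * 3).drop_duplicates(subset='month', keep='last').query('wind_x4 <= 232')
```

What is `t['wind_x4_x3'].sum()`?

take 7 rows with largest wind:
    wind month
6     88   Sep
11    72   Aug
12    67   May
13    64   Feb
0     60   Sep
1     58   May
7     53   Sep
add column wind_x4 = t['wind'] * 4:
    wind month  wind_x4
6     88   Sep      352
11    72   Aug      288
12    67   May      268
13    64   Feb      256
0     60   Sep      240
1     58   May      232
7     53   Sep      212
add column wind_x4_x3 = t['wind_x4'] * 3:
    wind month  wind_x4  wind_x4_x3
6     88   Sep      352        1056
11    72   Aug      288         864
12    67   May      268         804
13    64   Feb      256         768
0     60   Sep      240         720
1     58   May      232         696
7     53   Sep      212         636
drop duplicate month (keep=last):
    wind month  wind_x4  wind_x4_x3
11    72   Aug      288         864
13    64   Feb      256         768
1     58   May      232         696
7     53   Sep      212         636
filter rows where wind_x4 <= 232:
   wind month  wind_x4  wind_x4_x3
1    58   May      232         696
7    53   Sep      212         636

1332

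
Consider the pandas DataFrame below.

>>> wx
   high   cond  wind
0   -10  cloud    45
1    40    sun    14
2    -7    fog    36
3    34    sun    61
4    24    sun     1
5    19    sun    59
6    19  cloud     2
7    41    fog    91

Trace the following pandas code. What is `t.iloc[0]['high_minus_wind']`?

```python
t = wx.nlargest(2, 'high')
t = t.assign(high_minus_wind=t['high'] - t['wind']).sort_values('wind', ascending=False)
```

-50

take 2 rows with largest high:
   high cond  wind
7    41  fog    91
1    40  sun    14
add column high_minus_wind = t['high'] - t['wind']:
   high cond  wind  high_minus_wind
7    41  fog    91              -50
1    40  sun    14               26
sort by wind descending:
   high cond  wind  high_minus_wind
7    41  fog    91              -50
1    40  sun    14               26
So iloc[0]['high_minus_wind'] = -50.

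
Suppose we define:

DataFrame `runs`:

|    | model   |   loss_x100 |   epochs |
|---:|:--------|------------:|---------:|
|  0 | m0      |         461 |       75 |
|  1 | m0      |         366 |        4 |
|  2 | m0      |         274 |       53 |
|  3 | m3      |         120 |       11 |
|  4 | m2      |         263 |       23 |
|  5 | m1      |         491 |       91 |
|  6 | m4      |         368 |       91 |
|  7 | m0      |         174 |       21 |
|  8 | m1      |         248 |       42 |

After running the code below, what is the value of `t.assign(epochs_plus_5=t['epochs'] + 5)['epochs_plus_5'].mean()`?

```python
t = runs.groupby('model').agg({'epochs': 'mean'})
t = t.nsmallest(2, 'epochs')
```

22.0

group by model, mean of epochs:
       epochs
model        
m0      38.25
m1      66.50
m2      23.00
m3      11.00
m4      91.00
take 2 rows with smallest epochs:
       epochs
model        
m3       11.0
m2       23.0
add column epochs_plus_5 = t['epochs'] + 5:
       epochs  epochs_plus_5
model                       
m3       11.0           16.0
m2       23.0           28.0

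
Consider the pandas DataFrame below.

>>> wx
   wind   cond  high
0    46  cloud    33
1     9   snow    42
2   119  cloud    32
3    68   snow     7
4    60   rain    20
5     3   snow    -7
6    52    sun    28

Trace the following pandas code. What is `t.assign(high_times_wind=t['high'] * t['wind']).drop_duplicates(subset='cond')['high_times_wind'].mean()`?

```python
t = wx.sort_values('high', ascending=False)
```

1138.0

sort by high descending:
   wind   cond  high
1     9   snow    42
0    46  cloud    33
2   119  cloud    32
6    52    sun    28
4    60   rain    20
3    68   snow     7
5     3   snow    -7
add column high_times_wind = t['high'] * t['wind']:
   wind   cond  high  high_times_wind
1     9   snow    42              378
0    46  cloud    33             1518
2   119  cloud    32             3808
6    52    sun    28             1456
4    60   rain    20             1200
3    68   snow     7              476
5     3   snow    -7              -21
drop duplicate cond (keep=first):
   wind   cond  high  high_times_wind
1     9   snow    42              378
0    46  cloud    33             1518
6    52    sun    28             1456
4    60   rain    20             1200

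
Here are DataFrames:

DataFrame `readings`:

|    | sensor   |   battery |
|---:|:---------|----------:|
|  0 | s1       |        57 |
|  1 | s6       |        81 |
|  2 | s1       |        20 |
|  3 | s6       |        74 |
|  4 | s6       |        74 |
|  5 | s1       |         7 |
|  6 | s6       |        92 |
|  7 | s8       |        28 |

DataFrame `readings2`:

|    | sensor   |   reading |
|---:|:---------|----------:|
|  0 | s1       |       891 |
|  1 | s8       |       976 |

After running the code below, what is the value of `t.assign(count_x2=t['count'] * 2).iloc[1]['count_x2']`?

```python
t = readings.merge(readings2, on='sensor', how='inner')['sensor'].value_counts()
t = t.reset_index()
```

merge on 'sensor' (how='inner') → 4 rows:
  sensor  battery  reading
0     s1       57      891
1     s1       20      891
2     s1        7      891
3     s8       28      976
value_counts of sensor:
sensor
s1    3
s8    1
Name: count, dtype: int64
reset_index():
  sensor  count
0     s1      3
1     s8      1
add column count_x2 = t['count'] * 2:
  sensor  count  count_x2
0     s1      3         6
1     s8      1         2
The value at position 1, column 'count_x2' is 2.

2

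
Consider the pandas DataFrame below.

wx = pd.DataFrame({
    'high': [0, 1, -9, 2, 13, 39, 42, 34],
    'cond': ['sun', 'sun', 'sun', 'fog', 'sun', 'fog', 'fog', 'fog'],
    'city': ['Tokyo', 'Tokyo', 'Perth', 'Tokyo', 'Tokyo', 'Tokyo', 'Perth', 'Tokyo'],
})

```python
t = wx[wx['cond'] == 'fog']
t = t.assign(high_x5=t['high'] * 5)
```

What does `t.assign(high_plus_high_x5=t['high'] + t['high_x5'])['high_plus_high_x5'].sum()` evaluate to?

702

filter rows where cond == 'fog':
   high cond   city
3     2  fog  Tokyo
5    39  fog  Tokyo
6    42  fog  Perth
7    34  fog  Tokyo
add column high_x5 = t['high'] * 5:
   high cond   city  high_x5
3     2  fog  Tokyo       10
5    39  fog  Tokyo      195
6    42  fog  Perth      210
7    34  fog  Tokyo      170
add column high_plus_high_x5 = t['high'] + t['high_x5']:
   high cond   city  high_x5  high_plus_high_x5
3     2  fog  Tokyo       10                 12
5    39  fog  Tokyo      195                234
6    42  fog  Perth      210                252
7    34  fog  Tokyo      170                204
The sum of column 'high_plus_high_x5' is 702.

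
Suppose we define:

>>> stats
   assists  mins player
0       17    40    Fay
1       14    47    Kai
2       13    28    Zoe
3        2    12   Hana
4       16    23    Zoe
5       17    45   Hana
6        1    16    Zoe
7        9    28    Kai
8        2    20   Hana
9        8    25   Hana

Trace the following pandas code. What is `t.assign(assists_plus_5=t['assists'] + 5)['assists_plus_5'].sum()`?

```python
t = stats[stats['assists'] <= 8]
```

33

filter rows where assists <= 8:
   assists  mins player
3        2    12   Hana
6        1    16    Zoe
8        2    20   Hana
9        8    25   Hana
add column assists_plus_5 = t['assists'] + 5:
   assists  mins player  assists_plus_5
3        2    12   Hana               7
6        1    16    Zoe               6
8        2    20   Hana               7
9        8    25   Hana              13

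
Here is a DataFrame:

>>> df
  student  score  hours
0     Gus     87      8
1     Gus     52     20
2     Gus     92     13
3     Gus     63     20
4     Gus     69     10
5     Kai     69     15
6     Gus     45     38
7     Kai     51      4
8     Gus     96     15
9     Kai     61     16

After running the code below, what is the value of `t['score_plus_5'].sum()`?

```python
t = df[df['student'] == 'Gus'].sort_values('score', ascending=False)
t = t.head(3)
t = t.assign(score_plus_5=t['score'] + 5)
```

290

filter rows where student == 'Gus':
  student  score  hours
0     Gus     87      8
1     Gus     52     20
2     Gus     92     13
3     Gus     63     20
4     Gus     69     10
6     Gus     45     38
8     Gus     96     15
sort by score descending:
  student  score  hours
8     Gus     96     15
2     Gus     92     13
0     Gus     87      8
4     Gus     69     10
3     Gus     63     20
1     Gus     52     20
6     Gus     45     38
take first 3 rows:
  student  score  hours
8     Gus     96     15
2     Gus     92     13
0     Gus     87      8
add column score_plus_5 = t['score'] + 5:
  student  score  hours  score_plus_5
8     Gus     96     15           101
2     Gus     92     13            97
0     Gus     87      8            92
Taking the sum of column 'score_plus_5' gives 290.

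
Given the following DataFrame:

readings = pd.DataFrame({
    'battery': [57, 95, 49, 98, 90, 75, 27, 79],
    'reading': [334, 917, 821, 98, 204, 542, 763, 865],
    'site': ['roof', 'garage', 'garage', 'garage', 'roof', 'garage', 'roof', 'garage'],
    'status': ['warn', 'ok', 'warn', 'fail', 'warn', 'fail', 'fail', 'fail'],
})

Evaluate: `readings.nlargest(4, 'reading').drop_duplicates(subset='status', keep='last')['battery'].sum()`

take 4 rows with largest reading:
   battery  reading    site status
1       95      917  garage     ok
7       79      865  garage   fail
2       49      821  garage   warn
6       27      763    roof   fail
drop duplicate status (keep=last):
   battery  reading    site status
1       95      917  garage     ok
2       49      821  garage   warn
6       27      763    roof   fail

171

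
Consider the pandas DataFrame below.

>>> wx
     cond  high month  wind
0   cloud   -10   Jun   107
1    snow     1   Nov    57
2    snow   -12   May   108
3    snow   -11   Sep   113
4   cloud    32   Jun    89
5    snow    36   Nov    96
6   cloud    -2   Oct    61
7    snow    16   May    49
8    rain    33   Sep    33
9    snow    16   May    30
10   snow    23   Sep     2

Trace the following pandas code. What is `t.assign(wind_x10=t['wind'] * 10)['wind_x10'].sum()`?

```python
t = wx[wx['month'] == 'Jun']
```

filter rows where month == 'Jun':
    cond  high month  wind
0  cloud   -10   Jun   107
4  cloud    32   Jun    89
add column wind_x10 = t['wind'] * 10:
    cond  high month  wind  wind_x10
0  cloud   -10   Jun   107      1070
4  cloud    32   Jun    89       890
sum of column 'wind_x10' → 1960

1960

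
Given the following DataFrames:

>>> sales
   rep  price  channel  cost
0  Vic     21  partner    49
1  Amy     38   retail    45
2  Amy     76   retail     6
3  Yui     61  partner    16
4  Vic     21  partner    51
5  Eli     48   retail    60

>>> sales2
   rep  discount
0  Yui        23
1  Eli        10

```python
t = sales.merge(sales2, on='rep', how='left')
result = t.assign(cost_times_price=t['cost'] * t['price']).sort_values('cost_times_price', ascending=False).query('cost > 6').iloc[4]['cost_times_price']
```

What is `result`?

merge on 'rep' (how='left') → 6 rows:
   rep  price  channel  cost  discount
0  Vic     21  partner    49       NaN
1  Amy     38   retail    45       NaN
2  Amy     76   retail     6       NaN
3  Yui     61  partner    16      23.0
4  Vic     21  partner    51       NaN
5  Eli     48   retail    60      10.0
add column cost_times_price = t['cost'] * t['price']:
   rep  price  channel  cost  discount  cost_times_price
0  Vic     21  partner    49       NaN              1029
1  Amy     38   retail    45       NaN              1710
2  Amy     76   retail     6       NaN               456
3  Yui     61  partner    16      23.0               976
4  Vic     21  partner    51       NaN              1071
5  Eli     48   retail    60      10.0              2880
sort by cost_times_price descending:
   rep  price  channel  cost  discount  cost_times_price
5  Eli     48   retail    60      10.0              2880
1  Amy     38   retail    45       NaN              1710
4  Vic     21  partner    51       NaN              1071
0  Vic     21  partner    49       NaN              1029
3  Yui     61  partner    16      23.0               976
2  Amy     76   retail     6       NaN               456
filter rows where cost > 6:
   rep  price  channel  cost  discount  cost_times_price
5  Eli     48   retail    60      10.0              2880
1  Amy     38   retail    45       NaN              1710
4  Vic     21  partner    51       NaN              1071
0  Vic     21  partner    49       NaN              1029
3  Yui     61  partner    16      23.0               976
So iloc[4]['cost_times_price'] = 976.

976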